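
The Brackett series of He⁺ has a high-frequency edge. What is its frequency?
8.22461e+14 Hz

The series limit corresponds to the transition from n = ∞ to n = 4.
This is the highest energy (shortest wavelength) transition in the Brackett series.

E_∞ = 0 eV
E_4 = -13.6057 × 2² / 4² = -3.40142500 eV

Energy at series limit:
ΔE = E_∞ - E_4 = 0 - (-3.40142500) = 3.40142500 eV
E = 3.40142500 eV × (1.602177 × 10⁻¹⁹ J/eV) = 5.4496849e-19 J
f = E/h = 5.4496849e-19 J / (6.62607 × 10⁻³⁴ J·s) = 8.22461e+14 Hz

This energy equals the ionization energy from the n = 4 state of He⁺.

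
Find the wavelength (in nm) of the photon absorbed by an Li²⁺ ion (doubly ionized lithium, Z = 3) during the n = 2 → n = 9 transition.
42.604604 nm

First, find the transition energy using E_n = -13.6057 Z² / n² eV:
E_2 = -13.6057 × 3² / 2² = -30.61282500 eV
E_9 = -13.6057 × 3² / 9² = -1.51174444 eV

Photon energy: |ΔE| = |E_9 - E_2| = 29.10108056 eV

Convert to wavelength using E = hc/λ with hc = 1239.84 eV·nm:
λ = hc/E = 1239.84 eV·nm / 29.10108056 eV
λ = 42.604604 nm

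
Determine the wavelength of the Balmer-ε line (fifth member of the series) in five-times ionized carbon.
11.02518 nm

The lines of a series are numbered from the longest wavelength (smallest ΔE) outward; the fifth line is the transition from n = n_f + 5 to n_f.
The Balmer series has all transitions ending at n_f = 2.

For C⁵⁺ (Z = 6), the fifth line (ε-line) is the jump from n = 7 to n = 2:
E_7 = -13.6057 × 6² / 7² = -9.9960245 eV
E_2 = -13.6057 × 6² / 2² = -122.4513000 eV
ΔE = E_7 - E_2 = 112.4552755 eV

λ = hc/E = 1239.84 eV·nm / 112.4552755 eV
λ = 11.02518 nm

This is the ε-line of the Balmer series in C⁵⁺.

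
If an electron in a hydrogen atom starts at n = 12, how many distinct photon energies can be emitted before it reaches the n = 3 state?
45

The electron can occupy levels n = 3, 4, ..., 12 during de-excitation — that is m = 12 - 3 + 1 = 10 distinct levels.

The number of distinct spectral lines equals the number of ways to choose 2 of these m levels (each pair gives one possible emission transition):

Number of lines = m(m-1)/2 = 10×9/2 = 45

These correspond to all possible transitions between the 10 levels:
12 → 11, 12 → 10, 12 → 9, 12 → 8, 12 → 7, 12 → 6, 12 → 5, 12 → 4...

Each transition produces a photon with a unique energy (and thus wavelength). This count does not depend on Z.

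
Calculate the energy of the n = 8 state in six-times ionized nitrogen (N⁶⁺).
-10.4169 eV

For hydrogen-like ions, the energy levels scale with Z²:
E_n = -13.6057 Z² / n² eV

For N⁶⁺ (Z = 7) at n = 8:
E_8 = -13.6057 × 7² / 8²
E_8 = -13.6057 × 49 / 64
E_8 = -666.6793 / 64
E_8 = -10.4169 eV

The energy is 49 times more negative than hydrogen at the same n due to the stronger nuclear charge.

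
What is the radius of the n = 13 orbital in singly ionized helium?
4.47155 nm (or 44.71548 Å)

The Bohr radius formula is:
r_n = n² a₀ / Z

where a₀ = 0.05291772 nm is the Bohr radius.

For He⁺ (Z = 2) at n = 13:
r_13 = 13² × 0.05291772 nm / 2
r_13 = 169 × 0.05291772 nm / 2
r_13 = 8.943095 nm / 2
r_13 = 4.47155 nm

The electron orbits at approximately 4.47155 nm from the nucleus.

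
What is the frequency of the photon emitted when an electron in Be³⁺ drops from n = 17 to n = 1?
5.2455e+16 Hz

First, find the transition energy:
E_17 = -13.6057 × 4² / 17² = -0.75325675 eV
E_1 = -13.6057 × 4² / 1² = -217.69120000 eV
|ΔE| = |E_1 - E_17| = 216.93794325 eV

Convert to Joules: E = 216.93794325 eV × (1.602177 × 10⁻¹⁹ J/eV) = 3.475730e-17 J

Using E = hf:
f = E/h = 3.475730e-17 J / (6.62607 × 10⁻³⁴ J·s)
f = 5.2455e+16 Hz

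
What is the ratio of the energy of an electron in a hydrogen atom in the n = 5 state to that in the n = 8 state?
2.560000

Using E_n = -13.6057 Z² / n² eV with Z = 1:

E_5 = -13.6057 / 5² = -13.6057 / 25 = -0.544228000000 eV
E_8 = -13.6057 / 8² = -13.6057 / 64 = -0.212589062500 eV

The ratio is:
E_5/E_8 = (-0.544228000000) / (-0.212589062500)
E_5/E_8 = (-13.6057/25) / (-13.6057/64)
E_5/E_8 = 64/25
E_5/E_8 = 2.560000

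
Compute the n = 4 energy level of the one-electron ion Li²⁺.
-7.653206 eV

For hydrogen-like ions, the energy levels scale with Z²:
E_n = -13.6057 Z² / n² eV

For Li²⁺ (Z = 3) at n = 4:
E_4 = -13.6057 × 3² / 4²
E_4 = -13.6057 × 9 / 16
E_4 = -122.4513 / 16
E_4 = -7.653206 eV

The energy is 9 times more negative than hydrogen at the same n due to the stronger nuclear charge.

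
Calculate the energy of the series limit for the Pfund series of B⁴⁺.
13.60570 eV

The series limit corresponds to the transition from n = ∞ to n = 5.
This is the highest energy (shortest wavelength) transition in the Pfund series.

E_∞ = 0 eV
E_5 = -13.6057 × 5² / 5² = -13.60570 eV

Energy at series limit:
ΔE = E_∞ - E_5 = 0 - (-13.60570) = 13.60570 eV

This energy equals the ionization energy from the n = 5 state of B⁴⁺.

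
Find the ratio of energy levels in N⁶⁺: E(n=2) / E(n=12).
36.0000

Using E_n = -13.6057 Z² / n² eV with Z = 7:

E_2 = -13.6057 × 7² / 2² = -666.6793 / 4 = -166.6698250000 eV
E_12 = -13.6057 × 7² / 12² = -666.6793 / 144 = -4.6297173611 eV

The ratio is:
E_2/E_12 = (-166.6698250000) / (-4.6297173611)
E_2/E_12 = (-666.6793/4) / (-666.6793/144)
E_2/E_12 = 144/4
E_2/E_12 = 36.0000
(Note: the Z² factors cancel in the ratio.)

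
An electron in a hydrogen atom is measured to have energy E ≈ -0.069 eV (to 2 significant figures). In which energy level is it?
n = 14

The exact energy levels follow E_n = -13.6057 eV / n².

The measured value (-0.069 eV) is reported to only 2 significant figures, so we must test candidate n values and see which one matches to that precision.

Candidate energies:
  n = 12:  E = -13.6057/12² = -0.09448 eV
  n = 13:  E = -13.6057/13² = -0.08051 eV
  n = 14:  E = -13.6057/14² = -0.06942 eV  ← matches
  n = 15:  E = -13.6057/15² = -0.06047 eV
  n = 16:  E = -13.6057/16² = -0.05315 eV

Checking against the measurement of -0.069 eV (2 sig figs), only n = 14 agrees:
E_14 = -0.06942 eV, which rounds to -0.069 eV ✓

Therefore n = 14.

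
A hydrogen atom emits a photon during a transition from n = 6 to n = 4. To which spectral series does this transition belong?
Brackett series

The spectral series in hydrogen are named based on the final (lower) energy level:
- Lyman series: n_final = 1 (ultraviolet)
- Balmer series: n_final = 2 (visible/near-UV)
- Paschen series: n_final = 3 (infrared)
- Brackett series: n_final = 4 (infrared)
- Pfund series: n_final = 5 (far infrared)

Since this transition ends at n = 4, it belongs to the Brackett series.

For reference, this 6 → 4 line has photon energy
ΔE = 13.6057 eV × (1/4² - 1/6²) = 0.47242013889 eV,
corresponding to wavelength λ = hc/ΔE = 1239.84 eV·nm / 0.47242013889 eV = 2624.44358 nm in the infrared region.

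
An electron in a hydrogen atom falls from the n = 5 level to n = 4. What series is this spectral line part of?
Brackett series

The spectral series in hydrogen are named based on the final (lower) energy level:
- Lyman series: n_final = 1 (ultraviolet)
- Balmer series: n_final = 2 (visible/near-UV)
- Paschen series: n_final = 3 (infrared)
- Brackett series: n_final = 4 (infrared)
- Pfund series: n_final = 5 (far infrared)

Since this transition ends at n = 4, it belongs to the Brackett series.

For reference, this 5 → 4 line has photon energy
ΔE = 13.6057 eV × (1/4² - 1/5²) = 0.3061282500 eV,
corresponding to wavelength λ = hc/ΔE = 1239.84 eV·nm / 0.3061282500 eV = 4050.0673 nm in the infrared region.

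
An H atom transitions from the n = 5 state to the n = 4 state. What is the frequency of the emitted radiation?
7.4021e+13 Hz

First, find the transition energy:
E_5 = -13.6057 / 5² = -0.54422800 eV
E_4 = -13.6057 / 4² = -0.85035625 eV
|ΔE| = |E_4 - E_5| = 0.30612825 eV

Convert to Joules: E = 0.30612825 eV × (1.602177 × 10⁻¹⁹ J/eV) = 4.904716e-20 J

Using E = hf:
f = E/h = 4.904716e-20 J / (6.62607 × 10⁻³⁴ J·s)
f = 7.4021e+13 Hz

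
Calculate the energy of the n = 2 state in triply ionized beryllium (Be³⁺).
-54.42 eV

For hydrogen-like ions, the energy levels scale with Z²:
E_n = -13.6057 Z² / n² eV

For Be³⁺ (Z = 4) at n = 2:
E_2 = -13.6057 × 4² / 2²
E_2 = -13.6057 × 16 / 4
E_2 = -217.6912 / 4
E_2 = -54.42 eV

The energy is 16 times more negative than hydrogen at the same n due to the stronger nuclear charge.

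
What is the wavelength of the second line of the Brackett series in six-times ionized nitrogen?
53.56 nm

The lines of a series are numbered from the longest wavelength (smallest ΔE) outward; the second line is the transition from n = n_f + 2 to n_f.
The Brackett series has all transitions ending at n_f = 4.

For N⁶⁺ (Z = 7), the second line (β-line) is the jump from n = 6 to n = 4:
E_6 = -13.6057 × 7² / 6² = -18.5189 eV
E_4 = -13.6057 × 7² / 4² = -41.6675 eV
ΔE = E_6 - E_4 = 23.1486 eV

λ = hc/E = 1239.84 eV·nm / 23.1486 eV
λ = 53.56 nm

This is the β-line of the Brackett series in N⁶⁺.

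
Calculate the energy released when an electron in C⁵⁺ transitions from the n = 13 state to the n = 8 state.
4.7550 eV

The energy levels are E_n = -13.6057 Z² eV / n².

Energy at n = 13: E_13 = -13.6057 × 6² / 13² = -2.8982556 eV
Energy at n = 8: E_8 = -13.6057 × 6² / 8² = -7.6532063 eV

For emission (electron falling to lower state), the photon energy is:
E_photon = E_13 - E_8 = |-2.8982556 - (-7.6532063)|
E_photon = 4.7550 eV

This energy is carried away by the emitted photon.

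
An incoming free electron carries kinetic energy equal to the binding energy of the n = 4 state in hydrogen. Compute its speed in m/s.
5.4692e+05 m/s (or 0.1824% of c)

The binding energy at n = 4 for hydrogen is:
E_4 = -13.6057/4² = -0.85035625 eV
|E_4| = 0.85035625 eV

Convert to Joules:
KE = 0.85035625 eV × (1.602177 × 10⁻¹⁹ J/eV) = 1.362421e-19 J

Using KE = ½mv²:
v = √(2·KE/m_e)
v = √(2 × 1.362421e-19 J / 9.10938 × 10⁻³¹ kg)
v = 5.4692e+05 m/s

This is approximately 0.1824% the speed of light.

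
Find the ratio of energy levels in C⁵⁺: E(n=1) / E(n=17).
289.000

Using E_n = -13.6057 Z² / n² eV with Z = 6:

E_1 = -13.6057 × 6² / 1² = -489.8052 / 1 = -489.805200000 eV
E_17 = -13.6057 × 6² / 17² = -489.8052 / 289 = -1.694827682 eV

The ratio is:
E_1/E_17 = (-489.805200000) / (-1.694827682)
E_1/E_17 = (-489.8052/1) / (-489.8052/289)
E_1/E_17 = 289/1
E_1/E_17 = 289.000
(Note: the Z² factors cancel in the ratio.)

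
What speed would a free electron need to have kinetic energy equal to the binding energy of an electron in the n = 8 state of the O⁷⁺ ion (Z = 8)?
2.18769e+06 m/s (or 0.7297% of c)

The binding energy at n = 8 for O⁷⁺ is:
E_8 = -13.6057 × 8²/8² = -13.6057000 eV
|E_8| = 13.6057000 eV

Convert to Joules:
KE = 13.6057000 eV × (1.602177 × 10⁻¹⁹ J/eV) = 2.1798740e-18 J

Using KE = ½mv²:
v = √(2·KE/m_e)
v = √(2 × 2.1798740e-18 J / 9.10938 × 10⁻³¹ kg)
v = 2.18769e+06 m/s

This is approximately 0.7297% the speed of light.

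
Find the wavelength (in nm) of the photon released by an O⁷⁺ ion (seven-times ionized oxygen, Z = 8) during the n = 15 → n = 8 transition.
127.351 nm

First, find the transition energy using E_n = -13.6057 Z² / n² eV:
E_15 = -13.6057 × 8² / 15² = -3.8700658 eV
E_8 = -13.6057 × 8² / 8² = -13.6057000 eV

Photon energy: |ΔE| = |E_8 - E_15| = 9.7356342 eV

Convert to wavelength using E = hc/λ with hc = 1239.84 eV·nm:
λ = hc/E = 1239.84 eV·nm / 9.7356342 eV
λ = 127.351 nm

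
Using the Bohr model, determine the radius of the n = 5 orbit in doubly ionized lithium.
0.4410 nm (or 4.4098 Å)

The Bohr radius formula is:
r_n = n² a₀ / Z

where a₀ = 0.0529177 nm is the Bohr radius.

For Li²⁺ (Z = 3) at n = 5:
r_5 = 5² × 0.0529177 nm / 3
r_5 = 25 × 0.0529177 nm / 3
r_5 = 1.32294 nm / 3
r_5 = 0.4410 nm

The electron orbits at approximately 0.4410 nm from the nucleus.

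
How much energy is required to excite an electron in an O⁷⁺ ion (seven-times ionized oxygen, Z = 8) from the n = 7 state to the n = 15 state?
13.901 eV

The energy levels of a hydrogen-like atom are E_n = -13.6057 Z² eV / n².

Energy at n = 7: E_7 = -13.6057 × 8² / 7² = -17.770710 eV
Energy at n = 15: E_15 = -13.6057 × 8² / 15² = -3.870066 eV

The excitation energy is the difference:
ΔE = E_15 - E_7
ΔE = -3.870066 - (-17.770710)
ΔE = 13.901 eV

Since this is positive, energy must be absorbed (photon absorption).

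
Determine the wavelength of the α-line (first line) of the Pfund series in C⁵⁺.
207.106 nm

The longest wavelength corresponds to the smallest energy transition in the series.
The Pfund series has all transitions ending at n_f = 5.

For C⁵⁺ (Z = 6), the first line (α-line) is the jump from n = 6 to n = 5:
E_6 = -13.6057 × 6² / 6² = -13.6057000 eV
E_5 = -13.6057 × 6² / 5² = -19.5922080 eV
ΔE = E_6 - E_5 = 5.9865080 eV

λ = hc/E = 1239.84 eV·nm / 5.9865080 eV
λ = 207.106 nm

This is the α-line of the Pfund series in C⁵⁺.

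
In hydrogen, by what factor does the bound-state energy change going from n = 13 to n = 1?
169.0000

Using E_n = -13.6057 Z² / n² eV with Z = 1:

E_1 = -13.6057 / 1² = -13.6057 / 1 = -13.6057000000 eV
E_13 = -13.6057 / 13² = -13.6057 / 169 = -0.0805071006 eV

The ratio is:
E_1/E_13 = (-13.6057000000) / (-0.0805071006)
E_1/E_13 = (-13.6057/1) / (-13.6057/169)
E_1/E_13 = 169/1
E_1/E_13 = 169.0000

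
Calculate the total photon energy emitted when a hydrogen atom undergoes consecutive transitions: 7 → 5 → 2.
3.124 eV

The energy levels of hydrogen are E_n = -13.6057 / n² eV.

First transition (7 → 5):
ΔE₁ = |E_5 - E_7|
ΔE₁ = |-0.544228000 - (-0.277667347)| = 0.266561 eV

Second transition (5 → 2):
ΔE₂ = |E_2 - E_5|
ΔE₂ = |-3.401425000 - (-0.544228000)| = 2.857197 eV

Total energy released:
E_total = ΔE₁ + ΔE₂ = 0.266561 + 2.857197 = 3.124 eV

Note: This equals the direct transition 7 → 2: 3.124 eV ✓
Energy is conserved regardless of the path taken.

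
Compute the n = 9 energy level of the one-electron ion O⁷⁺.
-10.75 eV

For hydrogen-like ions, the energy levels scale with Z²:
E_n = -13.6057 Z² / n² eV

For O⁷⁺ (Z = 8) at n = 9:
E_9 = -13.6057 × 8² / 9²
E_9 = -13.6057 × 64 / 81
E_9 = -870.7648 / 81
E_9 = -10.75 eV

The energy is 64 times more negative than hydrogen at the same n due to the stronger nuclear charge.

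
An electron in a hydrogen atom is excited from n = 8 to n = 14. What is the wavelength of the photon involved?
8659.78016 nm

First, find the transition energy using E_n = -13.6057 / n² eV:
E_8 = -13.6057 / 8² = -0.21258906250 eV
E_14 = -13.6057 / 14² = -0.06941683673 eV

Photon energy: |ΔE| = |E_14 - E_8| = 0.14317222577 eV

Convert to wavelength using E = hc/λ with hc = 1239.84 eV·nm:
λ = hc/E = 1239.84 eV·nm / 0.14317222577 eV
λ = 8659.78016 nm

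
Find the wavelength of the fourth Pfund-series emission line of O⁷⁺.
51.48750 nm

The lines of a series are numbered from the longest wavelength (smallest ΔE) outward; the fourth line is the transition from n = n_f + 4 to n_f.
The Pfund series has all transitions ending at n_f = 5.

For O⁷⁺ (Z = 8), the fourth line (δ-line) is the jump from n = 9 to n = 5:
E_9 = -13.6057 × 8² / 9² = -10.7501827 eV
E_5 = -13.6057 × 8² / 5² = -34.8305920 eV
ΔE = E_9 - E_5 = 24.0804093 eV

λ = hc/E = 1239.84 eV·nm / 24.0804093 eV
λ = 51.48750 nm

This is the δ-line of the Pfund series in O⁷⁺.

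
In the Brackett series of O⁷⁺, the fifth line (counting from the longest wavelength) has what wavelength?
28.39 nm

The lines of a series are numbered from the longest wavelength (smallest ΔE) outward; the fifth line is the transition from n = n_f + 5 to n_f.
The Brackett series has all transitions ending at n_f = 4.

For O⁷⁺ (Z = 8), the fifth line (ε-line) is the jump from n = 9 to n = 4:
E_9 = -13.6057 × 8² / 9² = -10.7502 eV
E_4 = -13.6057 × 8² / 4² = -54.4228 eV
ΔE = E_9 - E_4 = 43.6726 eV

λ = hc/E = 1239.84 eV·nm / 43.6726 eV
λ = 28.39 nm

This is the ε-line of the Brackett series in O⁷⁺.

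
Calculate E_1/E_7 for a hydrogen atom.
49.000000

Using E_n = -13.6057 Z² / n² eV with Z = 1:

E_1 = -13.6057 / 1² = -13.6057 / 1 = -13.605700000000 eV
E_7 = -13.6057 / 7² = -13.6057 / 49 = -0.277667346939 eV

The ratio is:
E_1/E_7 = (-13.605700000000) / (-0.277667346939)
E_1/E_7 = (-13.6057/1) / (-13.6057/49)
E_1/E_7 = 49/1
E_1/E_7 = 49.000000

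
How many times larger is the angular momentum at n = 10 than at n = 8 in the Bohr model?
1.25000

In the Bohr model, L_n = nℏ, so the ratio is purely the ratio of quantum numbers:

L_10/L_8 = 10ℏ / 8ℏ = 10/8 = 1.25000

The angular momentum scales linearly with n.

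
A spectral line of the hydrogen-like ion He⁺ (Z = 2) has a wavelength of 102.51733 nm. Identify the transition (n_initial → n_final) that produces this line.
n = 6 → n = 2

First, find the photon energy from the wavelength (hc = 1239.84 eV·nm):
E = hc/λ = 1239.84 eV·nm / 102.51733 nm = 12.093955 eV

The energy levels of He⁺ satisfy E_n = -13.6057 × 2² / n² eV, so an emission n_i → n_f releases
ΔE = 13.6057 × 2² × (1/n_f² − 1/n_i²) eV.

Setting ΔE equal to the photon energy:
1/n_f² − 1/n_i² = 12.093955 / (13.6057 × 2²) = 0.22222221

Since 1/n_i² must be positive, we need 1/n_f² > 0.22222221, i.e. n_f ≤ 2. For each allowed n_f, solve n_i = (1/n_f² − 0.22222221)^(−1/2) and check whether it is a whole number:
  n_f = 1: 1/n_i² = 1.00000000 − 0.22222221 = 0.77777779 → n_i = 1.134  (not an integer) ✗
  n_f = 2: 1/n_i² = 0.25000000 − 0.22222221 = 0.02777779 → n_i = 6.000  → integer, n_i = 6 ✓

Only n_f = 2 gives an integer upper level, n_i = 6.

The transition is from n = 6 to n = 2 (emission).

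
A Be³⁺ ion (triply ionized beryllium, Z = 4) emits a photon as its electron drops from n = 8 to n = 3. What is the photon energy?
20.786 eV

The energy levels are E_n = -13.6057 Z² eV / n².

Energy at n = 8: E_8 = -13.6057 × 4² / 8² = -3.401425 eV
Energy at n = 3: E_3 = -13.6057 × 4² / 3² = -24.187911 eV

For emission (electron falling to lower state), the photon energy is:
E_photon = E_8 - E_3 = |-3.401425 - (-24.187911)|
E_photon = 20.786 eV

This energy is carried away by the emitted photon.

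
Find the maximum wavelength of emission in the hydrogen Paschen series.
1874.60256 nm

The longest wavelength corresponds to the smallest energy transition in the series.
The Paschen series has all transitions ending at n_f = 3.

For H, the first line (α-line) is the jump from n = 4 to n = 3:
E_4 = -13.6057 / 4² = -0.85035625000 eV
E_3 = -13.6057 / 3² = -1.51174444444 eV
ΔE = E_4 - E_3 = 0.66138819444 eV

λ = hc/E = 1239.84 eV·nm / 0.66138819444 eV
λ = 1874.60256 nm

This is the α-line of the Paschen series in H.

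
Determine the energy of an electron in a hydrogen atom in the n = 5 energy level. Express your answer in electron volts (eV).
-0.54423 eV

The energy levels of a hydrogen-like atom are given by:
E_n = -13.6057 eV / n²

For n = 5:
E_5 = -13.6057 eV / 5²
E_5 = -13.6057 eV / 25
E_5 = -0.54423 eV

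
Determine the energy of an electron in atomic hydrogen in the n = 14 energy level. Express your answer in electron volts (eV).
-0.0694 eV

The energy levels of a hydrogen-like atom are given by:
E_n = -13.6057 eV / n²

For n = 14:
E_14 = -13.6057 eV / 14²
E_14 = -13.6057 eV / 196
E_14 = -0.0694 eV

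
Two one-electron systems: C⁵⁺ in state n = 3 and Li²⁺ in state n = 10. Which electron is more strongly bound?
C⁵⁺ at n = 3 (E = -54.422800 eV)

Using E_n = -13.6057 Z² / n² eV:

C⁵⁺ (Z = 6) at n = 3:
E = -13.6057 × 6² / 3² = -13.6057 × 36 / 9 = -54.422800000 eV

Li²⁺ (Z = 3) at n = 10:
E = -13.6057 × 3² / 10² = -13.6057 × 9 / 100 = -1.224513000 eV

Since -54.422800000 eV < -1.224513000 eV,
C⁵⁺ at n = 3 is more tightly bound (requires more energy to ionize).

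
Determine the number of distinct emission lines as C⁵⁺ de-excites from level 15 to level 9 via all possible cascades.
21

The electron can occupy levels n = 9, 10, ..., 15 during de-excitation — that is m = 15 - 9 + 1 = 7 distinct levels.

The number of distinct spectral lines equals the number of ways to choose 2 of these m levels (each pair gives one possible emission transition):

Number of lines = m(m-1)/2 = 7×6/2 = 21

These correspond to all possible transitions between the 7 levels:
15 → 14, 15 → 13, 15 → 12, 15 → 11, 15 → 10, 15 → 9, 14 → 13, 14 → 12...

Each transition produces a photon with a unique energy (and thus wavelength). This count does not depend on Z.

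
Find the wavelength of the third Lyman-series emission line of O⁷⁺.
1.518775 nm

The lines of a series are numbered from the longest wavelength (smallest ΔE) outward; the third line is the transition from n = n_f + 3 to n_f.
The Lyman series has all transitions ending at n_f = 1.

For O⁷⁺ (Z = 8), the third line (γ-line) is the jump from n = 4 to n = 1:
E_4 = -13.6057 × 8² / 4² = -54.42280000 eV
E_1 = -13.6057 × 8² / 1² = -870.76480000 eV
ΔE = E_4 - E_1 = 816.34200000 eV

λ = hc/E = 1239.84 eV·nm / 816.34200000 eV
λ = 1.518775 nm

This is the γ-line of the Lyman series in O⁷⁺.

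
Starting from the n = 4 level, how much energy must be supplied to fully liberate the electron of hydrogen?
0.8504 eV

The ionization energy is the energy needed to remove the electron completely (n → ∞).

For hydrogen, E_n = -13.6057 eV / n².

At n = 4: E_4 = -13.6057 / 4² = -0.8503563 eV
At n = ∞: E_∞ = 0 eV

Ionization energy = E_∞ - E_4 = 0 - (-0.8503563) = 0.8503563 eV
Ionization energy ≈ 0.8504 eV

This is also called the binding energy of the electron in state n = 4.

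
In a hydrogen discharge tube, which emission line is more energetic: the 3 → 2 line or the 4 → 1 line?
4 → 1

Calculate the energy for each transition:

Transition 3 → 2:
ΔE₁ = |E_2 - E_3| = |-13.6057/2² - (-13.6057/3²)|
ΔE₁ = |-3.40142500000 - (-1.51174444444)| = 1.88968056 eV

Transition 4 → 1:
ΔE₂ = |E_1 - E_4| = |-13.6057/1² - (-13.6057/4²)|
ΔE₂ = |-13.60570000000 - (-0.85035625000)| = 12.75534375 eV

Since 12.75534375 eV > 1.88968056 eV, the transition 4 → 1 emits the more energetic photon.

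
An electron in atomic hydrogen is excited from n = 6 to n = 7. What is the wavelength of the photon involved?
12365.1669 nm

First, find the transition energy using E_n = -13.6057 / n² eV:
E_6 = -13.6057 / 6² = -0.37793611111 eV
E_7 = -13.6057 / 7² = -0.27766734694 eV

Photon energy: |ΔE| = |E_7 - E_6| = 0.10026876417 eV

Convert to wavelength using E = hc/λ with hc = 1239.84 eV·nm:
λ = hc/E = 1239.84 eV·nm / 0.10026876417 eV
λ = 12365.1669 nm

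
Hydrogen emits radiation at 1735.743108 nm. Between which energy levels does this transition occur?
n = 10 → n = 4

First, find the photon energy from the wavelength (hc = 1239.84 eV·nm):
E = hc/λ = 1239.84 eV·nm / 1735.743108 nm = 0.71429925 eV

The energy levels of hydrogen satisfy E_n = -13.6057 / n² eV, so an emission n_i → n_f releases
ΔE = 13.6057 × (1/n_f² − 1/n_i²) eV.

Setting ΔE equal to the photon energy:
1/n_f² − 1/n_i² = 0.71429925 / 13.6057 = 0.052500000

Since 1/n_i² must be positive, we need 1/n_f² > 0.052500000, i.e. n_f ≤ 4. For each allowed n_f, solve n_i = (1/n_f² − 0.052500000)^(−1/2) and check whether it is a whole number:
  n_f = 1: 1/n_i² = 1.000000000 − 0.052500000 = 0.947500000 → n_i = 1.027  (not an integer) ✗
  n_f = 2: 1/n_i² = 0.250000000 − 0.052500000 = 0.197500000 → n_i = 2.250  (not an integer) ✗
  n_f = 3: 1/n_i² = 0.111111111 − 0.052500000 = 0.058611111 → n_i = 4.131  (not an integer) ✗
  n_f = 4: 1/n_i² = 0.062500000 − 0.052500000 = 0.010000000 → n_i = 10.000  → integer, n_i = 10 ✓

Only n_f = 4 gives an integer upper level, n_i = 10.

The transition is from n = 10 to n = 4 (emission).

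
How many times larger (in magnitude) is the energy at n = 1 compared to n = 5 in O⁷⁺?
25.0000

Using E_n = -13.6057 Z² / n² eV with Z = 8:

E_1 = -13.6057 × 8² / 1² = -870.7648 / 1 = -870.7648000000 eV
E_5 = -13.6057 × 8² / 5² = -870.7648 / 25 = -34.8305920000 eV

The ratio is:
E_1/E_5 = (-870.7648000000) / (-34.8305920000)
E_1/E_5 = (-870.7648/1) / (-870.7648/25)
E_1/E_5 = 25/1
E_1/E_5 = 25.0000
(Note: the Z² factors cancel in the ratio.)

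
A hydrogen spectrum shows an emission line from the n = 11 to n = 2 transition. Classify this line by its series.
Balmer series

The spectral series in hydrogen are named based on the final (lower) energy level:
- Lyman series: n_final = 1 (ultraviolet)
- Balmer series: n_final = 2 (visible/near-UV)
- Paschen series: n_final = 3 (infrared)
- Brackett series: n_final = 4 (infrared)
- Pfund series: n_final = 5 (far infrared)

Since this transition ends at n = 2, it belongs to the Balmer series.

For reference, this 11 → 2 line has photon energy
ΔE = 13.6057 eV × (1/2² - 1/11²) = 3.2889811983 eV,
corresponding to wavelength λ = hc/ΔE = 1239.84 eV·nm / 3.2889811983 eV = 376.967798 nm in the visible/near-UV region.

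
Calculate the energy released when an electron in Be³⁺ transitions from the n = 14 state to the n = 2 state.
53.312131 eV

The energy levels are E_n = -13.6057 Z² eV / n².

Energy at n = 14: E_14 = -13.6057 × 4² / 14² = -1.110669388 eV
Energy at n = 2: E_2 = -13.6057 × 4² / 2² = -54.422800000 eV

For emission (electron falling to lower state), the photon energy is:
E_photon = E_14 - E_2 = |-1.110669388 - (-54.422800000)|
E_photon = 53.312131 eV

This energy is carried away by the emitted photon.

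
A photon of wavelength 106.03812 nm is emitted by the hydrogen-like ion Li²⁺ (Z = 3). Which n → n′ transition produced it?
n = 8 → n = 3

First, find the photon energy from the wavelength (hc = 1239.84 eV·nm):
E = hc/λ = 1239.84 eV·nm / 106.03812 nm = 11.692399 eV

The energy levels of Li²⁺ satisfy E_n = -13.6057 × 3² / n² eV, so an emission n_i → n_f releases
ΔE = 13.6057 × 3² × (1/n_f² − 1/n_i²) eV.

Setting ΔE equal to the photon energy:
1/n_f² − 1/n_i² = 11.692399 / (13.6057 × 3²) = 0.095486116

Since 1/n_i² must be positive, we need 1/n_f² > 0.095486116, i.e. n_f ≤ 3. For each allowed n_f, solve n_i = (1/n_f² − 0.095486116)^(−1/2) and check whether it is a whole number:
  n_f = 1: 1/n_i² = 1.000000000 − 0.095486116 = 0.904513884 → n_i = 1.051  (not an integer) ✗
  n_f = 2: 1/n_i² = 0.250000000 − 0.095486116 = 0.154513884 → n_i = 2.544  (not an integer) ✗
  n_f = 3: 1/n_i² = 0.111111111 − 0.095486116 = 0.015624995 → n_i = 8.000  → integer, n_i = 8 ✓

Only n_f = 3 gives an integer upper level, n_i = 8.

The transition is from n = 8 to n = 3 (emission).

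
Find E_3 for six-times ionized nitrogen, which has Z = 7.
-74.08 eV

For hydrogen-like ions, the energy levels scale with Z²:
E_n = -13.6057 Z² / n² eV

For N⁶⁺ (Z = 7) at n = 3:
E_3 = -13.6057 × 7² / 3²
E_3 = -13.6057 × 49 / 9
E_3 = -666.6793 / 9
E_3 = -74.08 eV

The energy is 49 times more negative than hydrogen at the same n due to the stronger nuclear charge.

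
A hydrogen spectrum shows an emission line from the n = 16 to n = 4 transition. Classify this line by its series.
Brackett series

The spectral series in hydrogen are named based on the final (lower) energy level:
- Lyman series: n_final = 1 (ultraviolet)
- Balmer series: n_final = 2 (visible/near-UV)
- Paschen series: n_final = 3 (infrared)
- Brackett series: n_final = 4 (infrared)
- Pfund series: n_final = 5 (far infrared)

Since this transition ends at n = 4, it belongs to the Brackett series.

For reference, this 16 → 4 line has photon energy
ΔE = 13.6057 eV × (1/4² - 1/16²) = 0.7972089844 eV,
corresponding to wavelength λ = hc/ΔE = 1239.84 eV·nm / 0.7972089844 eV = 1555.2258 nm in the infrared region.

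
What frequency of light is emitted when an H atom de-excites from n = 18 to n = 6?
8.12307e+13 Hz

First, find the transition energy:
E_18 = -13.6057 / 18² = -0.041992901 eV
E_6 = -13.6057 / 6² = -0.377936111 eV
|ΔE| = |E_6 - E_18| = 0.335943210 eV

Convert to Joules: E = 0.335943210 eV × (1.602177 × 10⁻¹⁹ J/eV) = 5.3824048e-20 J

Using E = hf:
f = E/h = 5.3824048e-20 J / (6.62607 × 10⁻³⁴ J·s)
f = 8.12307e+13 Hz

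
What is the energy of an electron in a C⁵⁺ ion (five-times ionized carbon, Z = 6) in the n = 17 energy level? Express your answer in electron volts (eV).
-1.694828 eV

The energy levels of a hydrogen-like atom are given by:
E_n = -13.6057 Z² / n² eV  (with Z = 6 for C⁵⁺)

For n = 17:
E_17 = -13.6057 × 6² / 17²
E_17 = -13.6057 × 36 / 289
E_17 = -1.694828 eV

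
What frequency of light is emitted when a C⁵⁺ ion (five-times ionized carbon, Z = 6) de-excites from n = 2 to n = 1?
8.88258e+16 Hz

First, find the transition energy:
E_2 = -13.6057 × 6² / 2² = -122.4513000 eV
E_1 = -13.6057 × 6² / 1² = -489.8052000 eV
|ΔE| = |E_1 - E_2| = 367.3539000 eV

Convert to Joules: E = 367.3539000 eV × (1.602177 × 10⁻¹⁹ J/eV) = 5.8856597e-17 J

Using E = hf:
f = E/h = 5.8856597e-17 J / (6.62607 × 10⁻³⁴ J·s)
f = 8.88258e+16 Hz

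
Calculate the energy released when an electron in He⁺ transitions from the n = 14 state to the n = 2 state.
13.3280 eV

The energy levels are E_n = -13.6057 Z² eV / n².

Energy at n = 14: E_14 = -13.6057 × 2² / 14² = -0.2776673 eV
Energy at n = 2: E_2 = -13.6057 × 2² / 2² = -13.6057000 eV

For emission (electron falling to lower state), the photon energy is:
E_photon = E_14 - E_2 = |-0.2776673 - (-13.6057000)|
E_photon = 13.3280 eV

This energy is carried away by the emitted photon.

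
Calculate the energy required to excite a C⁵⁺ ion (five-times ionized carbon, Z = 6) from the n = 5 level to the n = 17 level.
17.897380 eV

The energy levels of a hydrogen-like atom are E_n = -13.6057 Z² eV / n².

Energy at n = 5: E_5 = -13.6057 × 6² / 5² = -19.592208000 eV
Energy at n = 17: E_17 = -13.6057 × 6² / 17² = -1.694827682 eV

The excitation energy is the difference:
ΔE = E_17 - E_5
ΔE = -1.694827682 - (-19.592208000)
ΔE = 17.897380 eV

Since this is positive, energy must be absorbed (photon absorption).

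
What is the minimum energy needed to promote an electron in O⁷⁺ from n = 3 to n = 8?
83.15 eV

The energy levels of a hydrogen-like atom are E_n = -13.6057 Z² eV / n².

Energy at n = 3: E_3 = -13.6057 × 8² / 3² = -96.75164 eV
Energy at n = 8: E_8 = -13.6057 × 8² / 8² = -13.60570 eV

The excitation energy is the difference:
ΔE = E_8 - E_3
ΔE = -13.60570 - (-96.75164)
ΔE = 83.15 eV

Since this is positive, energy must be absorbed (photon absorption).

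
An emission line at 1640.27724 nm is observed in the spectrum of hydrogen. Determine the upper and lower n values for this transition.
n = 12 → n = 4

First, find the photon energy from the wavelength (hc = 1239.84 eV·nm):
E = hc/λ = 1239.84 eV·nm / 1640.27724 nm = 0.75587222 eV

The energy levels of hydrogen satisfy E_n = -13.6057 / n² eV, so an emission n_i → n_f releases
ΔE = 13.6057 × (1/n_f² − 1/n_i²) eV.

Setting ΔE equal to the photon energy:
1/n_f² − 1/n_i² = 0.75587222 / 13.6057 = 0.055555555

Since 1/n_i² must be positive, we need 1/n_f² > 0.055555555, i.e. n_f ≤ 4. For each allowed n_f, solve n_i = (1/n_f² − 0.055555555)^(−1/2) and check whether it is a whole number:
  n_f = 1: 1/n_i² = 1.000000000 − 0.055555555 = 0.944444445 → n_i = 1.029  (not an integer) ✗
  n_f = 2: 1/n_i² = 0.250000000 − 0.055555555 = 0.194444445 → n_i = 2.268  (not an integer) ✗
  n_f = 3: 1/n_i² = 0.111111111 − 0.055555555 = 0.055555556 → n_i = 4.243  (not an integer) ✗
  n_f = 4: 1/n_i² = 0.062500000 − 0.055555555 = 0.006944445 → n_i = 12.000  → integer, n_i = 12 ✓

Only n_f = 4 gives an integer upper level, n_i = 12.

The transition is from n = 12 to n = 4 (emission).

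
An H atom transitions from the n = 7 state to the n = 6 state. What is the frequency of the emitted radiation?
2.42449e+13 Hz

First, find the transition energy:
E_7 = -13.6057 / 7² = -0.277667347 eV
E_6 = -13.6057 / 6² = -0.377936111 eV
|ΔE| = |E_6 - E_7| = 0.100268764 eV

Convert to Joules: E = 0.100268764 eV × (1.602177 × 10⁻¹⁹ J/eV) = 1.6064831e-20 J

Using E = hf:
f = E/h = 1.6064831e-20 J / (6.62607 × 10⁻³⁴ J·s)
f = 2.42449e+13 Hz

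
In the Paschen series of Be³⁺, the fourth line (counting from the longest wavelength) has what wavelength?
62.792 nm

The lines of a series are numbered from the longest wavelength (smallest ΔE) outward; the fourth line is the transition from n = n_f + 4 to n_f.
The Paschen series has all transitions ending at n_f = 3.

For Be³⁺ (Z = 4), the fourth line (δ-line) is the jump from n = 7 to n = 3:
E_7 = -13.6057 × 4² / 7² = -4.44268 eV
E_3 = -13.6057 × 4² / 3² = -24.18791 eV
ΔE = E_7 - E_3 = 19.74523 eV

λ = hc/E = 1239.84 eV·nm / 19.74523 eV
λ = 62.792 nm

This is the δ-line of the Paschen series in Be³⁺.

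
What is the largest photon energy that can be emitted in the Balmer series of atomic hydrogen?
3.4014 eV

The series limit corresponds to the transition from n = ∞ to n = 2.
This is the highest energy (shortest wavelength) transition in the Balmer series.

E_∞ = 0 eV
E_2 = -13.6057 / 2² = -3.4014 eV

Energy at series limit:
ΔE = E_∞ - E_2 = 0 - (-3.4014) = 3.4014 eV

This energy equals the ionization energy from the n = 2 state of hydrogen.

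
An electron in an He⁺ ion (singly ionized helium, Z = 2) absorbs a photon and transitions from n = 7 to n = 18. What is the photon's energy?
0.943 eV

The energy levels of a hydrogen-like atom are E_n = -13.6057 Z² eV / n².

Energy at n = 7: E_7 = -13.6057 × 2² / 7² = -1.110669 eV
Energy at n = 18: E_18 = -13.6057 × 2² / 18² = -0.167972 eV

The excitation energy is the difference:
ΔE = E_18 - E_7
ΔE = -0.167972 - (-1.110669)
ΔE = 0.943 eV

Since this is positive, energy must be absorbed (photon absorption).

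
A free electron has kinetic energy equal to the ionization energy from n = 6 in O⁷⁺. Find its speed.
2.9169e+06 m/s (or 0.9730% of c)

The binding energy at n = 6 for O⁷⁺ is:
E_6 = -13.6057 × 8²/6² = -24.187911 eV
|E_6| = 24.187911 eV

Convert to Joules:
KE = 24.187911 eV × (1.602177 × 10⁻¹⁹ J/eV) = 3.875331e-18 J

Using KE = ½mv²:
v = √(2·KE/m_e)
v = √(2 × 3.875331e-18 J / 9.10938 × 10⁻³¹ kg)
v = 2.9169e+06 m/s

This is approximately 0.9730% the speed of light.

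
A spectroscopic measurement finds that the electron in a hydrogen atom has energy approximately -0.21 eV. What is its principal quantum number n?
n = 8

The exact energy levels follow E_n = -13.6057 eV / n².

The measured value (-0.21 eV) is reported to only 2 significant figures, so we must test candidate n values and see which one matches to that precision.

Candidate energies:
  n = 6:  E = -13.6057/6² = -0.377936 eV
  n = 7:  E = -13.6057/7² = -0.277667 eV
  n = 8:  E = -13.6057/8² = -0.212589 eV  ← matches
  n = 9:  E = -13.6057/9² = -0.167972 eV
  n = 10:  E = -13.6057/10² = -0.136057 eV

Checking against the measurement of -0.21 eV (2 sig figs), only n = 8 agrees:
E_8 = -0.212589 eV, which rounds to -0.21 eV ✓

Therefore n = 8.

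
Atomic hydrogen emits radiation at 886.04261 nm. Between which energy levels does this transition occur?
n = 11 → n = 3

First, find the photon energy from the wavelength (hc = 1239.84 eV·nm):
E = hc/λ = 1239.84 eV·nm / 886.04261 nm = 1.3993006 eV

The energy levels of hydrogen satisfy E_n = -13.6057 / n² eV, so an emission n_i → n_f releases
ΔE = 13.6057 × (1/n_f² − 1/n_i²) eV.

Setting ΔE equal to the photon energy:
1/n_f² − 1/n_i² = 1.3993006 / 13.6057 = 0.10284665

Since 1/n_i² must be positive, we need 1/n_f² > 0.10284665, i.e. n_f ≤ 3. For each allowed n_f, solve n_i = (1/n_f² − 0.10284665)^(−1/2) and check whether it is a whole number:
  n_f = 1: 1/n_i² = 1.00000000 − 0.10284665 = 0.89715335 → n_i = 1.056  (not an integer) ✗
  n_f = 2: 1/n_i² = 0.25000000 − 0.10284665 = 0.14715335 → n_i = 2.607  (not an integer) ✗
  n_f = 3: 1/n_i² = 0.11111111 − 0.10284665 = 0.00826446 → n_i = 11.000  → integer, n_i = 11 ✓

Only n_f = 3 gives an integer upper level, n_i = 11.

The transition is from n = 11 to n = 3 (emission).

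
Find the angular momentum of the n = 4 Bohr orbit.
4.218e-34 J·s (or 4ℏ)

In the Bohr model, angular momentum is quantized:
L = nℏ

where ℏ = h/(2π) = 1.05457e-34 J·s

For n = 4:
L = 4 × 1.05457e-34 J·s
L = 4.218e-34 J·s

This can also be written as L = 4ℏ.
The angular momentum is an integer multiple of the reduced Planck constant.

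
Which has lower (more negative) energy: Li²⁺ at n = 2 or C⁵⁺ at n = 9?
Li²⁺ at n = 2 (E = -30.61283 eV)

Using E_n = -13.6057 Z² / n² eV:

Li²⁺ (Z = 3) at n = 2:
E = -13.6057 × 3² / 2² = -13.6057 × 9 / 4 = -30.61282500 eV

C⁵⁺ (Z = 6) at n = 9:
E = -13.6057 × 6² / 9² = -13.6057 × 36 / 81 = -6.04697778 eV

Since -30.61282500 eV < -6.04697778 eV,
Li²⁺ at n = 2 is more tightly bound (requires more energy to ionize).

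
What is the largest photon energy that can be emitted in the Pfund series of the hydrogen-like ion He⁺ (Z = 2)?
2.17691 eV

The series limit corresponds to the transition from n = ∞ to n = 5.
This is the highest energy (shortest wavelength) transition in the Pfund series.

E_∞ = 0 eV
E_5 = -13.6057 × 2² / 5² = -2.17691 eV

Energy at series limit:
ΔE = E_∞ - E_5 = 0 - (-2.17691) = 2.17691 eV

This energy equals the ionization energy from the n = 5 state of He⁺.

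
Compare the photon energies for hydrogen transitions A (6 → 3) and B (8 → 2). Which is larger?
8 → 2

Calculate the energy for each transition:

Transition 6 → 3:
ΔE₁ = |E_3 - E_6| = |-13.6057/3² - (-13.6057/6²)|
ΔE₁ = |-1.511744444 - (-0.377936111)| = 1.133808 eV

Transition 8 → 2:
ΔE₂ = |E_2 - E_8| = |-13.6057/2² - (-13.6057/8²)|
ΔE₂ = |-3.401425000 - (-0.212589063)| = 3.188836 eV

Since 3.188836 eV > 1.133808 eV, the transition 8 → 2 emits the more energetic photon.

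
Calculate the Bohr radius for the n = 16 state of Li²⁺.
4.5156 nm (or 45.1564 Å)

The Bohr radius formula is:
r_n = n² a₀ / Z

where a₀ = 0.0529177 nm is the Bohr radius.

For Li²⁺ (Z = 3) at n = 16:
r_16 = 16² × 0.0529177 nm / 3
r_16 = 256 × 0.0529177 nm / 3
r_16 = 13.54693 nm / 3
r_16 = 4.5156 nm

The electron orbits at approximately 4.5156 nm from the nucleus.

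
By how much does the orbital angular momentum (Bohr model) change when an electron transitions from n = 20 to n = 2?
1.898e-33 J·s (or 18ℏ)

In the Bohr model, L_n = nℏ where ℏ = 1.05457e-34 J·s.

L_20 = 20ℏ = 2.10914e-33 J·s
L_2 = 2ℏ = 2.10914e-34 J·s

ΔL = L_20 - L_2 = (20 - 2)ℏ = 18ℏ
ΔL = 18 × 1.05457e-34 J·s = 1.898e-33 J·s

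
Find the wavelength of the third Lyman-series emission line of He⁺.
24.300404 nm

The lines of a series are numbered from the longest wavelength (smallest ΔE) outward; the third line is the transition from n = n_f + 3 to n_f.
The Lyman series has all transitions ending at n_f = 1.

For He⁺ (Z = 2), the third line (γ-line) is the jump from n = 4 to n = 1:
E_4 = -13.6057 × 2² / 4² = -3.40142500 eV
E_1 = -13.6057 × 2² / 1² = -54.42280000 eV
ΔE = E_4 - E_1 = 51.02137500 eV

λ = hc/E = 1239.84 eV·nm / 51.02137500 eV
λ = 24.300404 nm

This is the γ-line of the Lyman series in He⁺.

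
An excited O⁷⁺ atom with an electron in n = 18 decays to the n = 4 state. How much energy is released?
51.735254 eV

The energy levels are E_n = -13.6057 Z² eV / n².

Energy at n = 18: E_18 = -13.6057 × 8² / 18² = -2.687545679 eV
Energy at n = 4: E_4 = -13.6057 × 8² / 4² = -54.422800000 eV

For emission (electron falling to lower state), the photon energy is:
E_photon = E_18 - E_4 = |-2.687545679 - (-54.422800000)|
E_photon = 51.735254 eV

This energy is carried away by the emitted photon.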